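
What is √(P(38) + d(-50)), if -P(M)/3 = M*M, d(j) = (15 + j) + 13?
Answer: I*√4354 ≈ 65.985*I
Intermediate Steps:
d(j) = 28 + j
P(M) = -3*M² (P(M) = -3*M*M = -3*M²)
√(P(38) + d(-50)) = √(-3*38² + (28 - 50)) = √(-3*1444 - 22) = √(-4332 - 22) = √(-4354) = I*√4354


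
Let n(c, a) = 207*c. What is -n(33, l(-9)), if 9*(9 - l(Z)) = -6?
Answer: -6831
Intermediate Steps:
l(Z) = 29/3 (l(Z) = 9 - 1/9*(-6) = 9 + 2/3 = 29/3)
-n(33, l(-9)) = -207*33 = -1*6831 = -6831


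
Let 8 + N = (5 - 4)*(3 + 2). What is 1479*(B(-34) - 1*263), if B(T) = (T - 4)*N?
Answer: -220371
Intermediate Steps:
N = -3 (N = -8 + (5 - 4)*(3 + 2) = -8 + 1*5 = -8 + 5 = -3)
B(T) = 12 - 3*T (B(T) = (T - 4)*(-3) = (-4 + T)*(-3) = 12 - 3*T)
1479*(B(-34) - 1*263) = 1479*((12 - 3*(-34)) - 1*263) = 1479*((12 + 102) - 263) = 1479*(114 - 263) = 1479*(-149) = -220371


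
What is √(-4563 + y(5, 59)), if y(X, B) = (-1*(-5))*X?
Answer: I*√4538 ≈ 67.365*I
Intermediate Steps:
y(X, B) = 5*X
√(-4563 + y(5, 59)) = √(-4563 + 5*5) = √(-4563 + 25) = √(-4538) = I*√4538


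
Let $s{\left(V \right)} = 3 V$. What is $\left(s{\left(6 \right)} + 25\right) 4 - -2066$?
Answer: $2238$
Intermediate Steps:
$\left(s{\left(6 \right)} + 25\right) 4 - -2066 = \left(3 \cdot 6 + 25\right) 4 - -2066 = \left(18 + 25\right) 4 + 2066 = 43 \cdot 4 + 2066 = 172 + 2066 = 2238$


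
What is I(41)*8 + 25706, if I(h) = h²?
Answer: 39154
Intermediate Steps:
I(41)*8 + 25706 = 41²*8 + 25706 = 1681*8 + 25706 = 13448 + 25706 = 39154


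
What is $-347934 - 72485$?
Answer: $-420419$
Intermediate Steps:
$-347934 - 72485 = -420419$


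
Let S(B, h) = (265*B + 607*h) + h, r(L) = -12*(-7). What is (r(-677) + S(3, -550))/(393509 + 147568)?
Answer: -333521/541077 ≈ -0.61640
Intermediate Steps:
r(L) = 84
S(B, h) = 265*B + 608*h
(r(-677) + S(3, -550))/(393509 + 147568) = (84 + (265*3 + 608*(-550)))/(393509 + 147568) = (84 + (795 - 334400))/541077 = (84 - 333605)*(1/541077) = -333521*1/541077 = -333521/541077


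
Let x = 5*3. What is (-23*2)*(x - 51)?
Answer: 1656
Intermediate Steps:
x = 15
(-23*2)*(x - 51) = (-23*2)*(15 - 51) = -46*(-36) = 1656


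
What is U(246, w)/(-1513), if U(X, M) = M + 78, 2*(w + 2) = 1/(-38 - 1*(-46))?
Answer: -1217/24208 ≈ -0.050273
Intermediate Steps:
w = -31/16 (w = -2 + 1/(2*(-38 - 1*(-46))) = -2 + 1/(2*(-38 + 46)) = -2 + (½)/8 = -2 + (½)*(⅛) = -2 + 1/16 = -31/16 ≈ -1.9375)
U(X, M) = 78 + M
U(246, w)/(-1513) = (78 - 31/16)/(-1513) = (1217/16)*(-1/1513) = -1217/24208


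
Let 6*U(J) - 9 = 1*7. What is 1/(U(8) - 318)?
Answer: -3/946 ≈ -0.0031712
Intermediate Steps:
U(J) = 8/3 (U(J) = 3/2 + (1*7)/6 = 3/2 + (1/6)*7 = 3/2 + 7/6 = 8/3)
1/(U(8) - 318) = 1/(8/3 - 318) = 1/(-946/3) = -3/946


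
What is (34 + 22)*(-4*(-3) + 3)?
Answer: 840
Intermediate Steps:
(34 + 22)*(-4*(-3) + 3) = 56*(12 + 3) = 56*15 = 840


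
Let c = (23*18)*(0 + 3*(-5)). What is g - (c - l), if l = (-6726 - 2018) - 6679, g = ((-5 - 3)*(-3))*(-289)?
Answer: -16149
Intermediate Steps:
g = -6936 (g = -8*(-3)*(-289) = 24*(-289) = -6936)
c = -6210 (c = 414*(0 - 15) = 414*(-15) = -6210)
l = -15423 (l = -8744 - 6679 = -15423)
g - (c - l) = -6936 - (-6210 - 1*(-15423)) = -6936 - (-6210 + 15423) = -6936 - 1*9213 = -6936 - 9213 = -16149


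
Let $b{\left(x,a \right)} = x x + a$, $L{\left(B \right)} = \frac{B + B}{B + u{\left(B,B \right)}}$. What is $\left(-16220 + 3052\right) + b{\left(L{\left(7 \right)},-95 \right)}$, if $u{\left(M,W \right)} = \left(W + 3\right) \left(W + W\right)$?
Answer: $- \frac{5848979}{441} \approx -13263.0$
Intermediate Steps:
$u{\left(M,W \right)} = 2 W \left(3 + W\right)$ ($u{\left(M,W \right)} = \left(3 + W\right) 2 W = 2 W \left(3 + W\right)$)
$L{\left(B \right)} = \frac{2 B}{B + 2 B \left(3 + B\right)}$ ($L{\left(B \right)} = \frac{B + B}{B + 2 B \left(3 + B\right)} = \frac{2 B}{B + 2 B \left(3 + B\right)}$)
$b{\left(x,a \right)} = a + x^{2}$ ($b{\left(x,a \right)} = x^{2} + a = a + x^{2}$)
$\left(-16220 + 3052\right) + b{\left(L{\left(7 \right)},-95 \right)} = \left(-16220 + 3052\right) - \left(95 - \left(\frac{2}{7 + 2 \cdot 7}\right)^{2}\right) = -13168 - \left(95 - \left(\frac{2}{7 + 14}\right)^{2}\right) = -13168 - \left(95 - \left(\frac{2}{21}\right)^{2}\right) = -13168 + \left(-95 + \frac{4}{441}\right) = -13168 - \frac{41891}{441} = - \frac{5848979}{441}$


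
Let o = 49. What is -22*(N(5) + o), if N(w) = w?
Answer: -1188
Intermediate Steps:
-22*(N(5) + o) = -22*(5 + 49) = -22*54 = -1188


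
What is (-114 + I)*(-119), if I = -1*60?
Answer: 20706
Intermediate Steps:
I = -60
(-114 + I)*(-119) = (-114 - 60)*(-119) = -174*(-119) = 20706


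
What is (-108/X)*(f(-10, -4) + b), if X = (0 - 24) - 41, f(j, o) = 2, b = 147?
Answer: 16092/65 ≈ 247.57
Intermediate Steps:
X = -65 (X = -24 - 41 = -65)
(-108/X)*(f(-10, -4) + b) = (-108/(-65))*(2 + 147) = -108*(-1/65)*149 = (108/65)*149 = 16092/65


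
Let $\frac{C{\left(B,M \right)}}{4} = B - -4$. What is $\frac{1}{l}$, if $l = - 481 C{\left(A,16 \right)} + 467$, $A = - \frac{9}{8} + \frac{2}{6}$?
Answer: $- \frac{6}{34235} \approx -0.00017526$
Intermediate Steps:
$A = - \frac{19}{24}$ ($A = \left(-9\right) \frac{1}{8} + 2 \cdot \frac{1}{6} = - \frac{9}{8} + \frac{1}{3} = - \frac{19}{24} \approx -0.79167$)
$C{\left(B,M \right)} = 16 + 4 B$ ($C{\left(B,M \right)} = 4 \left(B - -4\right) = 4 \left(B + 4\right) = 4 \left(4 + B\right) = 16 + 4 B$)
$l = - \frac{34235}{6}$ ($l = - 481 \left(16 + 4 \left(- \frac{19}{24}\right)\right) + 467 = - 481 \left(16 - \frac{19}{6}\right) + 467 = \left(-481\right) \frac{77}{6} + 467 = - \frac{37037}{6} + 467 = - \frac{34235}{6} \approx -5705.8$)
$\frac{1}{l} = \frac{1}{- \frac{34235}{6}} = - \frac{6}{34235}$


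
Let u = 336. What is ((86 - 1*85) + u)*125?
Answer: 42125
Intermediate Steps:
((86 - 1*85) + u)*125 = ((86 - 1*85) + 336)*125 = ((86 - 85) + 336)*125 = (1 + 336)*125 = 337*125 = 42125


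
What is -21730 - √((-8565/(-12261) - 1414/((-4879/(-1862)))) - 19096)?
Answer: -21730 - I*√159332467117302883/2848639 ≈ -21730.0 - 140.12*I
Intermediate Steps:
-21730 - √((-8565/(-12261) - 1414/((-4879/(-1862)))) - 19096) = -21730 - √((-8565*(-1/12261) - 1414/((-4879*(-1/1862)))) - 19096) = -21730 - √((2855/4087 - 1414/697/266) - 19096) = -21730 - √((2855/4087 - 1414*266/697) - 19096) = -21730 - √((2855/4087 - 376124/697) - 19096) = -21730 - √(-1535228853/2848639 - 19096) = -21730 - √(-55932839197/2848639) = -21730 - I*√159332467117302883/2848639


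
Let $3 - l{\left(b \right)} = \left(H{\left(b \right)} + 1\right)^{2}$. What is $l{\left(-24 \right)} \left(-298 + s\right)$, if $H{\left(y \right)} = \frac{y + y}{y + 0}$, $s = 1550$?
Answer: $-7512$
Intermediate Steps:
$H{\left(y \right)} = 2$ ($H{\left(y \right)} = \frac{2 y}{y} = 2$)
$l{\left(b \right)} = -6$ ($l{\left(b \right)} = 3 - \left(2 + 1\right)^{2} = 3 - 3^{2} = 3 - 9 = -6$)
$l{\left(-24 \right)} \left(-298 + s\right) = - 6 \left(-298 + 1550\right) = \left(-6\right) 1252 = -7512$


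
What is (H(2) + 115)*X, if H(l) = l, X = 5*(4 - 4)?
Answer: 0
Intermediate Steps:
X = 0 (X = 5*0 = 0)
(H(2) + 115)*X = (2 + 115)*0 = 117*0 = 0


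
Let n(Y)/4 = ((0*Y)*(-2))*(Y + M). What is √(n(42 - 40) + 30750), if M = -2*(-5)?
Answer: 5*√1230 ≈ 175.36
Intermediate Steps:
M = 10
n(Y) = 0 (n(Y) = 4*(((0*Y)*(-2))*(Y + 10)) = 4*((0*(-2))*(10 + Y)) = 4*(0*(10 + Y)) = 4*0 = 0)
√(n(42 - 40) + 30750) = √(0 + 30750) = √30750 = 5*√1230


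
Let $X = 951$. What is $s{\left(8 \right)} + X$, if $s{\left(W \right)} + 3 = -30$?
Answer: $918$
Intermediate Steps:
$s{\left(W \right)} = -33$ ($s{\left(W \right)} = -3 - 30 = -33$)
$s{\left(8 \right)} + X = -33 + 951 = 918$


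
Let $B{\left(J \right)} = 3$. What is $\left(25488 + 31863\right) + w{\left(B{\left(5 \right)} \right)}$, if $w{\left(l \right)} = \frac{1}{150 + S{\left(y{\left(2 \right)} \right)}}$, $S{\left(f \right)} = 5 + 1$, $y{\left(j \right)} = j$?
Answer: $\frac{8946757}{156} \approx 57351.0$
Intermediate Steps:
$S{\left(f \right)} = 6$
$w{\left(l \right)} = \frac{1}{156}$ ($w{\left(l \right)} = \frac{1}{150 + 6} = \frac{1}{156}$)
$\left(25488 + 31863\right) + w{\left(B{\left(5 \right)} \right)} = \left(25488 + 31863\right) + \frac{1}{156} = 57351 + \frac{1}{156} = \frac{8946757}{156}$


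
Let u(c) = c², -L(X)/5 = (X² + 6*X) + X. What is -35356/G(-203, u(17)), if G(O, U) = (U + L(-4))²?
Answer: -35356/121801 ≈ -0.29028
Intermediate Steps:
L(X) = -35*X - 5*X² (L(X) = -5*((X² + 6*X) + X) = -5*(X² + 7*X) = -35*X - 5*X²)
G(O, U) = (60 + U)² (G(O, U) = (U - 5*(-4)*(7 - 4))² = (U - 5*(-4)*3)² = (U + 60)² = (60 + U)²)
-35356/G(-203, u(17)) = -35356/(60 + 17²)² = -35356/(60 + 289)² = -35356/(349²) = -35356/121801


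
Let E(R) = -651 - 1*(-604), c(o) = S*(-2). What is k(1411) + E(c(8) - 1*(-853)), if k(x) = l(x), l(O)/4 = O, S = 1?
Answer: 5597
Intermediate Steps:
c(o) = -2 (c(o) = 1*(-2) = -2)
l(O) = 4*O
E(R) = -47 (E(R) = -651 + 604 = -47)
k(x) = 4*x
k(1411) + E(c(8) - 1*(-853)) = 4*1411 - 47 = 5644 - 47 = 5597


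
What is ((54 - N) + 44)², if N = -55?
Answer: 23409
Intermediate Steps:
((54 - N) + 44)² = ((54 - 1*(-55)) + 44)² = ((54 + 55) + 44)² = (109 + 44)² = 153² = 23409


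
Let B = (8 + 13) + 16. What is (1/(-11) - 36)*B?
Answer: -14689/11 ≈ -1335.4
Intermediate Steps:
B = 37 (B = 21 + 16 = 37)
(1/(-11) - 36)*B = (1/(-11) - 36)*37 = (-1/11 - 36)*37 = -397/11*37 = -14689/11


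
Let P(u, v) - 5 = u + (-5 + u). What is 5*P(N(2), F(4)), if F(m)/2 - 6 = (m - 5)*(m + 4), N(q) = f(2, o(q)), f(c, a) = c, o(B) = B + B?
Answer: 20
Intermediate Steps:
o(B) = 2*B
N(q) = 2
F(m) = 12 + 2*(-5 + m)*(4 + m) (F(m) = 12 + 2*((m - 5)*(m + 4)) = 12 + 2*((-5 + m)*(4 + m)) = 12 + 2*(-5 + m)*(4 + m))
P(u, v) = 2*u (P(u, v) = 5 + (u + (-5 + u)) = 5 + (-5 + 2*u) = 2*u)
5*P(N(2), F(4)) = 5*(2*2) = 5*4 = 20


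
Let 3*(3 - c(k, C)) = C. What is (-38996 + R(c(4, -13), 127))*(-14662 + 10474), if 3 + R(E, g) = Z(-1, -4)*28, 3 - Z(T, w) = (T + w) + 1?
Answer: 162506964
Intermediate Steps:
Z(T, w) = 2 - T - w (Z(T, w) = 3 - ((T + w) + 1) = 3 - (1 + T + w) = 3 + (-1 - T - w) = 2 - T - w)
c(k, C) = 3 - C/3
R(E, g) = 193 (R(E, g) = -3 + (2 - 1*(-1) - 1*(-4))*28 = -3 + (2 + 1 + 4)*28 = -3 + 7*28 = -3 + 196 = 193)
(-38996 + R(c(4, -13), 127))*(-14662 + 10474) = (-38996 + 193)*(-14662 + 10474) = -38803*(-4188) = 162506964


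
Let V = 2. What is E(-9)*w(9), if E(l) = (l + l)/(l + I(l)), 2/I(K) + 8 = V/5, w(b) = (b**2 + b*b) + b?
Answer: 29241/88 ≈ 332.28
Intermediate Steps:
w(b) = b + 2*b**2 (w(b) = (b**2 + b**2) + b = 2*b**2 + b = b + 2*b**2)
I(K) = -5/19 (I(K) = 2/(-8 + 2/5) = 2/(-38/5) = 2*(-5/38) = -5/19)
E(l) = 2*l/(-5/19 + l) (E(l) = (l + l)/(l - 5/19) = (2*l)/(-5/19 + l) = 2*l/(-5/19 + l))
E(-9)*w(9) = (38*(-9)/(-5 + 19*(-9)))*(9*(1 + 2*9)) = (38*(-9)/(-5 - 171))*(9*(1 + 18)) = (38*(-9)/(-176))*(9*19) = (38*(-9)*(-1/176))*171 = (171/88)*171 = 29241/88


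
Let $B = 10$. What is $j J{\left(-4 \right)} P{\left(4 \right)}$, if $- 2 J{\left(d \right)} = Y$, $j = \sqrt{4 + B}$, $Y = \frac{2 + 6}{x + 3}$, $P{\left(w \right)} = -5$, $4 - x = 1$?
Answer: $\frac{10 \sqrt{14}}{3} \approx 12.472$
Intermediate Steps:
$x = 3$ ($x = 4 - 1 = 3$)
$Y = \frac{4}{3}$ ($Y = \frac{2 + 6}{3 + 3} = \frac{8}{6} = 8 \cdot \frac{1}{6} = \frac{4}{3} \approx 1.3333$)
$j = \sqrt{14}$ ($j = \sqrt{4 + 10} = \sqrt{14} \approx 3.7417$)
$J{\left(d \right)} = - \frac{2}{3}$ ($J{\left(d \right)} = \left(- \frac{1}{2}\right) \frac{4}{3} = - \frac{2}{3}$)
$j J{\left(-4 \right)} P{\left(4 \right)} = \sqrt{14} \left(- \frac{2}{3}\right) \left(-5\right) = - \frac{2 \sqrt{14}}{3} \left(-5\right) = \frac{10 \sqrt{14}}{3}$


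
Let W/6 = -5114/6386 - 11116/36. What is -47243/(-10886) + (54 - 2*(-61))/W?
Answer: 4671754091/1100520170 ≈ 4.2450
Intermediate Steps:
W = -17792720/9579 (W = 6*(-5114/6386 - 11116/36) = 6*(-5114*1/6386 - 11116*1/36) = 6*(-2557/3193 - 2779/9) = 6*(-8896360/28737) = -17792720/9579 ≈ -1857.5)
-47243/(-10886) + (54 - 2*(-61))/W = -47243/(-10886) + (54 - 2*(-61))/(-17792720/9579) = -47243*(-1/10886) + (54 + 122)*(-9579/17792720) = 47243/10886 + 176*(-9579/17792720) = 47243/10886 - 9579/101095 = 4671754091/1100520170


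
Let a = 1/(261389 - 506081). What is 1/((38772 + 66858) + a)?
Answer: 244692/25846815959 ≈ 9.4670e-6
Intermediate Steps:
a = -1/244692 (a = 1/(-244692) = -1/244692 ≈ -4.0868e-6)
1/((38772 + 66858) + a) = 1/((38772 + 66858) - 1/244692) = 1/(105630 - 1/244692) = 1/(25846815959/244692) = 244692/25846815959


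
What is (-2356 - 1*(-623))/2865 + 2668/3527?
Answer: 1531529/10104855 ≈ 0.15156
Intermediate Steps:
(-2356 - 1*(-623))/2865 + 2668/3527 = (-2356 + 623)*(1/2865) + 2668*(1/3527) = -1733*1/2865 + 2668/3527 = -1733/2865 + 2668/3527 = 1531529/10104855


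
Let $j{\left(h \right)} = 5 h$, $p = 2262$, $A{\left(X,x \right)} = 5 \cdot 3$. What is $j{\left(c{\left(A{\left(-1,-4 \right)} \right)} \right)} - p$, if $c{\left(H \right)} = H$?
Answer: $-2187$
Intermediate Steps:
$A{\left(X,x \right)} = 15$
$j{\left(c{\left(A{\left(-1,-4 \right)} \right)} \right)} - p = 5 \cdot 15 - 2262 = 75 - 2262 = -2187$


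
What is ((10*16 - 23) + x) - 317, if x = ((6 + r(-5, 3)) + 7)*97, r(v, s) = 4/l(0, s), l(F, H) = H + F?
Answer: 3631/3 ≈ 1210.3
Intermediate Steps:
l(F, H) = F + H
r(v, s) = 4/s (r(v, s) = 4/(0 + s) = 4/s)
x = 4171/3 (x = ((6 + 4/3) + 7)*97 = (22/3 + 7)*97 = (43/3)*97 = 4171/3 ≈ 1390.3)
((10*16 - 23) + x) - 317 = ((10*16 - 23) + 4171/3) - 317 = ((160 - 23) + 4171/3) - 317 = (137 + 4171/3) - 317 = 4582/3 - 317 = 3631/3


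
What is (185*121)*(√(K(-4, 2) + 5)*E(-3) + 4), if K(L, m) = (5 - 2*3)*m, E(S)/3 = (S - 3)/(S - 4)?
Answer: 89540 + 402930*√3/7 ≈ 1.8924e+5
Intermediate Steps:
E(S) = 3*(-3 + S)/(-4 + S) (E(S) = 3*((S - 3)/(S - 4)) = 3*((-3 + S)/(-4 + S)) = 3*(-3 + S)/(-4 + S))
K(L, m) = -m (K(L, m) = (5 - 6)*m = -m)
(185*121)*(√(K(-4, 2) + 5)*E(-3) + 4) = (185*121)*(√(-1*2 + 5)*(3*(-3 - 3)/(-4 - 3)) + 4) = 22385*(√(-2 + 5)*(3*(-6)/(-7)) + 4) = 22385*(√3*(3*(-⅐)*(-6)) + 4) = 22385*(√3*(18/7) + 4) = 22385*(18*√3/7 + 4) = 22385*(4 + 18*√3/7) = 89540 + 402930*√3/7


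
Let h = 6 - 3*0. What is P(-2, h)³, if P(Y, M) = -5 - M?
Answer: -1331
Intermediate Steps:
h = 6 (h = 6 + 0 = 6)
P(-2, h)³ = (-5 - 1*6)³ = (-5 - 6)³ = (-11)³ = -1331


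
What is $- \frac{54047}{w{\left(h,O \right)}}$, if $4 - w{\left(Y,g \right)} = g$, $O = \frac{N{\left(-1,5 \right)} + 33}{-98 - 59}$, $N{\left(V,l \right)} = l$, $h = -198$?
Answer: $- \frac{8485379}{666} \approx -12741.0$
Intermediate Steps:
$O = - \frac{38}{157}$ ($O = \frac{5 + 33}{-98 - 59} = \frac{38}{-157} = 38 \left(- \frac{1}{157}\right) = - \frac{38}{157} \approx -0.24204$)
$w{\left(Y,g \right)} = 4 - g$
$- \frac{54047}{w{\left(h,O \right)}} = - \frac{54047}{4 - - \frac{38}{157}} = - \frac{54047}{4 + \frac{38}{157}} = - \frac{54047}{\frac{666}{157}} = \left(-54047\right) \frac{157}{666} = - \frac{8485379}{666}$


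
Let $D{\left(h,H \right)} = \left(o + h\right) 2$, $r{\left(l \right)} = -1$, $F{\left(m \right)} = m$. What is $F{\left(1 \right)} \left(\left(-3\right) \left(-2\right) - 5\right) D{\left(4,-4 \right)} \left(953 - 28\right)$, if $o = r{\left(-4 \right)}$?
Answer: $5550$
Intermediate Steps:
$o = -1$
$D{\left(h,H \right)} = -2 + 2 h$ ($D{\left(h,H \right)} = \left(-1 + h\right) 2 = -2 + 2 h$)
$F{\left(1 \right)} \left(\left(-3\right) \left(-2\right) - 5\right) D{\left(4,-4 \right)} \left(953 - 28\right) = 1 \left(\left(-3\right) \left(-2\right) - 5\right) \left(-2 + 2 \cdot 4\right) \left(953 - 28\right) = 1 \left(6 - 5\right) \left(-2 + 8\right) 925 = 1 \cdot 1 \cdot 6 \cdot 925 = 1 \cdot 6 \cdot 925 = 6 \cdot 925 = 5550$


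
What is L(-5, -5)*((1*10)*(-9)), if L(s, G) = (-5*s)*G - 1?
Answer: 11340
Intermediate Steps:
L(s, G) = -1 - 5*G*s (L(s, G) = -5*G*s - 1 = -1 - 5*G*s)
L(-5, -5)*((1*10)*(-9)) = (-1 - 5*(-5)*(-5))*((1*10)*(-9)) = (-1 - 125)*(10*(-9)) = -126*(-90) = 11340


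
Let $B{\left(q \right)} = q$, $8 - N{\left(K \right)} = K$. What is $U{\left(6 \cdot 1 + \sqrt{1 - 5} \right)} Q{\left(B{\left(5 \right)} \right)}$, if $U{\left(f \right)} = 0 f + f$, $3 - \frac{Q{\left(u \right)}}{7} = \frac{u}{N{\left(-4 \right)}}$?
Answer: $\frac{217}{2} + \frac{217 i}{6} \approx 108.5 + 36.167 i$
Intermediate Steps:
$N{\left(K \right)} = 8 - K$
$Q{\left(u \right)} = 21 - \frac{7 u}{12}$ ($Q{\left(u \right)} = 21 - 7 \frac{u}{8 - -4} = 21 - 7 \frac{u}{8 + 4} = 21 - 7 \frac{u}{12} = 21 - \frac{7 u}{12}$)
$U{\left(f \right)} = f$ ($U{\left(f \right)} = 0 + f = f$)
$U{\left(6 \cdot 1 + \sqrt{1 - 5} \right)} Q{\left(B{\left(5 \right)} \right)} = \left(6 \cdot 1 + \sqrt{1 - 5}\right) \left(21 - \frac{35}{12}\right) = \left(6 + \sqrt{-4}\right) \left(21 - \frac{35}{12}\right) = \left(6 + 2 i\right) \frac{217}{12} = \frac{217}{2} + \frac{217 i}{6}$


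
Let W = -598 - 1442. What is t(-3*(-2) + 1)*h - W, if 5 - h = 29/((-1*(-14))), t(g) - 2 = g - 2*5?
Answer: 28519/14 ≈ 2037.1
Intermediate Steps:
t(g) = -8 + g (t(g) = 2 + (g - 2*5) = 2 + (g - 10) = 2 + (-10 + g) = -8 + g)
W = -2040
h = 41/14 (h = 5 - 29/((-1*(-14))) = 5 - 29/14 = 41/14 ≈ 2.9286)
t(-3*(-2) + 1)*h - W = (-8 + (-3*(-2) + 1))*(41/14) - 1*(-2040) = (-8 + (6 + 1))*(41/14) + 2040 = (-8 + 7)*(41/14) + 2040 = -1*41/14 + 2040 = -41/14 + 2040 = 28519/14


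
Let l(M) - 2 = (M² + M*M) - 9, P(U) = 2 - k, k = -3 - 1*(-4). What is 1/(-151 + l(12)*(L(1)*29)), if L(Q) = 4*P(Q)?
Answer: 1/32445 ≈ 3.0821e-5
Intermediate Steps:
k = 1 (k = -3 + 4 = 1)
P(U) = 1 (P(U) = 2 - 1*1 = 2 - 1 = 1)
L(Q) = 4 (L(Q) = 4*1 = 4)
l(M) = -7 + 2*M² (l(M) = 2 + ((M² + M*M) - 9) = 2 + ((M² + M²) - 9) = 2 + (2*M² - 9) = 2 + (-9 + 2*M²) = -7 + 2*M²)
1/(-151 + l(12)*(L(1)*29)) = 1/(-151 + (-7 + 2*12²)*(4*29)) = 1/(-151 + (-7 + 2*144)*116) = 1/(-151 + (-7 + 288)*116) = 1/(-151 + 281*116) = 1/(-151 + 32596) = 1/32445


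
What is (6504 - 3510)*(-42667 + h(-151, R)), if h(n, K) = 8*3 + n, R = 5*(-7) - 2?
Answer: -128125236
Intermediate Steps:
R = -37 (R = -35 - 2 = -37)
h(n, K) = 24 + n
(6504 - 3510)*(-42667 + h(-151, R)) = (6504 - 3510)*(-42667 + (24 - 151)) = 2994*(-42667 - 127) = 2994*(-42794) = -128125236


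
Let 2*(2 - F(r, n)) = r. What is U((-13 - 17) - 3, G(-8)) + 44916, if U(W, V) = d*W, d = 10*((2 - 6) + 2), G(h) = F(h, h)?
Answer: 45576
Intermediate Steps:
F(r, n) = 2 - r/2
G(h) = 2 - h/2
d = -20 (d = 10*(-4 + 2) = 10*(-2) = -20)
U(W, V) = -20*W
U((-13 - 17) - 3, G(-8)) + 44916 = -20*((-13 - 17) - 3) + 44916 = -20*(-30 - 3) + 44916 = -20*(-33) + 44916 = 660 + 44916 = 45576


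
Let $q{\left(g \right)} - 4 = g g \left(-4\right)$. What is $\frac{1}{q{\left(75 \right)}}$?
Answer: $- \frac{1}{22496} \approx -4.4452 \cdot 10^{-5}$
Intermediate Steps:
$q{\left(g \right)} = 4 - 4 g^{2}$ ($q{\left(g \right)} = 4 + g g \left(-4\right) = 4 + g^{2} \left(-4\right) = 4 - 4 g^{2}$)
$\frac{1}{q{\left(75 \right)}} = \frac{1}{4 - 4 \cdot 75^{2}} = \frac{1}{4 - 22500} = \frac{1}{-22496} = - \frac{1}{22496}$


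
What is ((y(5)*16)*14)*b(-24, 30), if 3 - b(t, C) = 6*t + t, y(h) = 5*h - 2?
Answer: 880992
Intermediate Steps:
y(h) = -2 + 5*h
b(t, C) = 3 - 7*t (b(t, C) = 3 - (6*t + t) = 3 - 7*t)
((y(5)*16)*14)*b(-24, 30) = (((-2 + 5*5)*16)*14)*(3 - 7*(-24)) = (((-2 + 25)*16)*14)*(3 + 168) = ((23*16)*14)*171 = (368*14)*171 = 5152*171 = 880992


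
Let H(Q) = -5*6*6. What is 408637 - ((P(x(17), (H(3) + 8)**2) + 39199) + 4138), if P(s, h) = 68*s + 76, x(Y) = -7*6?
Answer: 368080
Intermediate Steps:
x(Y) = -42
H(Q) = -180 (H(Q) = -30*6 = -180)
P(s, h) = 76 + 68*s
408637 - ((P(x(17), (H(3) + 8)**2) + 39199) + 4138) = 408637 - (((76 + 68*(-42)) + 39199) + 4138) = 408637 - (((76 - 2856) + 39199) + 4138) = 408637 - ((-2780 + 39199) + 4138) = 408637 - (36419 + 4138) = 408637 - 1*40557 = 408637 - 40557 = 368080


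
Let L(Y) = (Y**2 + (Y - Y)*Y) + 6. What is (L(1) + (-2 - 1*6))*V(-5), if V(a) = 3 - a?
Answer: -8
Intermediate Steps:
L(Y) = 6 + Y**2 (L(Y) = (Y**2 + 0*Y) + 6 = (Y**2 + 0) + 6 = Y**2 + 6 = 6 + Y**2)
(L(1) + (-2 - 1*6))*V(-5) = ((6 + 1**2) + (-2 - 1*6))*(3 - 1*(-5)) = ((6 + 1) + (-2 - 6))*(3 + 5) = (7 - 8)*8 = -1*8 = -8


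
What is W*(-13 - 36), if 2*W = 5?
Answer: -245/2 ≈ -122.50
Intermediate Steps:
W = 5/2 (W = (½)*5 = 5/2 ≈ 2.5000)
W*(-13 - 36) = 5*(-13 - 36)/2 = (5/2)*(-49) = -245/2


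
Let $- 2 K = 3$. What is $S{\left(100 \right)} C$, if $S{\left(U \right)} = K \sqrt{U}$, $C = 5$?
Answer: $-75$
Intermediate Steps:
$K = - \frac{3}{2}$ ($K = \left(- \frac{1}{2}\right) 3 = - \frac{3}{2} \approx -1.5$)
$S{\left(U \right)} = - \frac{3 \sqrt{U}}{2}$
$S{\left(100 \right)} C = - \frac{3 \sqrt{100}}{2} \cdot 5 = \left(- \frac{3}{2}\right) 10 \cdot 5 = \left(-15\right) 5 = -75$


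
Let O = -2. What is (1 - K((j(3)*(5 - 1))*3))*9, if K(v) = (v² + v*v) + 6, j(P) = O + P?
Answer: -2637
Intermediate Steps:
j(P) = -2 + P
K(v) = 6 + 2*v² (K(v) = (v² + v²) + 6 = 2*v² + 6 = 6 + 2*v²)
(1 - K((j(3)*(5 - 1))*3))*9 = (1 - (6 + 2*(((-2 + 3)*(5 - 1))*3)²))*9 = (1 - (6 + 2*((1*4)*3)²))*9 = (1 - (6 + 2*(4*3)²))*9 = (1 - (6 + 2*12²))*9 = (1 - (6 + 2*144))*9 = (1 - (6 + 288))*9 = (1 - 1*294)*9 = (1 - 294)*9 = -293*9 = -2637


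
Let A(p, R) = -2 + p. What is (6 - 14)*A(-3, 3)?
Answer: 40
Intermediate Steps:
(6 - 14)*A(-3, 3) = (6 - 14)*(-2 - 3) = -8*(-5) = 40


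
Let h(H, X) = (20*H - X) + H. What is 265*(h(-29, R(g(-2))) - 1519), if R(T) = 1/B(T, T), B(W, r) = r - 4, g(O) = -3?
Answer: -3947175/7 ≈ -5.6388e+5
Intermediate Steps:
B(W, r) = -4 + r
R(T) = 1/(-4 + T)
h(H, X) = -X + 21*H (h(H, X) = (-X + 20*H) + H = -X + 21*H)
265*(h(-29, R(g(-2))) - 1519) = 265*((-1/(-4 - 3) + 21*(-29)) - 1519) = 265*((-1/(-7) - 609) - 1519) = 265*((-1*(-⅐) - 609) - 1519) = 265*((⅐ - 609) - 1519) = 265*(-4262/7 - 1519) = 265*(-14895/7) = -3947175/7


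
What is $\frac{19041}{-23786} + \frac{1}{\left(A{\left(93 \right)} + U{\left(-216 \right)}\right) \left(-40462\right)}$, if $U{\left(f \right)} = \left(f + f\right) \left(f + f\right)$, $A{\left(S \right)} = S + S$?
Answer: $- \frac{71962662579403}{89895693074460} \approx -0.80051$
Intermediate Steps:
$A{\left(S \right)} = 2 S$
$U{\left(f \right)} = 4 f^{2}$ ($U{\left(f \right)} = 2 f 2 f = 4 f^{2}$)
$\frac{19041}{-23786} + \frac{1}{\left(A{\left(93 \right)} + U{\left(-216 \right)}\right) \left(-40462\right)} = \frac{19041}{-23786} + \frac{1}{\left(2 \cdot 93 + 4 \left(-216\right)^{2}\right) \left(-40462\right)} = 19041 \left(- \frac{1}{23786}\right) + \frac{1}{186 + 4 \cdot 46656} \left(- \frac{1}{40462}\right) = - \frac{19041}{23786} + \frac{1}{186 + 186624} \left(- \frac{1}{40462}\right) = - \frac{19041}{23786} + \frac{1}{186810} \left(- \frac{1}{40462}\right) = - \frac{19041}{23786} - \frac{1}{7558706220} = - \frac{71962662579403}{89895693074460}$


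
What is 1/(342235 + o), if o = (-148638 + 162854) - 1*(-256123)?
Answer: 1/612574 ≈ 1.6325e-6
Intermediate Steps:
o = 270339 (o = 14216 + 256123 = 270339)
1/(342235 + o) = 1/(342235 + 270339) = 1/612574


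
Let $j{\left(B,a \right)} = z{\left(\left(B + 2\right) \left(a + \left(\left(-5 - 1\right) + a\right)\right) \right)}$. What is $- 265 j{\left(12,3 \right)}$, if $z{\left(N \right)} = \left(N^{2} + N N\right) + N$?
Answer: $0$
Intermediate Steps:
$z{\left(N \right)} = N + 2 N^{2}$ ($z{\left(N \right)} = \left(N^{2} + N^{2}\right) + N = 2 N^{2} + N = N + 2 N^{2}$)
$j{\left(B,a \right)} = \left(1 + 2 \left(-6 + 2 a\right) \left(2 + B\right)\right) \left(-6 + 2 a\right) \left(2 + B\right)$ ($j{\left(B,a \right)} = \left(B + 2\right) \left(a + \left(\left(-5 - 1\right) + a\right)\right) \left(1 + 2 \left(B + 2\right) \left(a + \left(\left(-5 - 1\right) + a\right)\right)\right) = \left(2 + B\right) \left(a + \left(-6 + a\right)\right) \left(1 + 2 \left(2 + B\right) \left(a + \left(-6 + a\right)\right)\right) = \left(2 + B\right) \left(-6 + 2 a\right) \left(1 + 2 \left(2 + B\right) \left(-6 + 2 a\right)\right) = \left(-6 + 2 a\right) \left(2 + B\right) \left(1 + 2 \left(-6 + 2 a\right) \left(2 + B\right)\right) = \left(1 + 2 \left(-6 + 2 a\right) \left(2 + B\right)\right) \left(-6 + 2 a\right) \left(2 + B\right)$)
$- 265 j{\left(12,3 \right)} = - 265 \cdot 2 \left(-23 - 144 + 8 \cdot 3 + 4 \cdot 12 \cdot 3\right) \left(-6 - 36 + 2 \cdot 3 + 12 \cdot 3\right) = - 265 \cdot 2 \left(-23 - 144 + 24 + 144\right) \left(-6 - 36 + 6 + 36\right) = - 265 \cdot 2 \cdot 1 \cdot 0 = \left(-265\right) 0 = 0$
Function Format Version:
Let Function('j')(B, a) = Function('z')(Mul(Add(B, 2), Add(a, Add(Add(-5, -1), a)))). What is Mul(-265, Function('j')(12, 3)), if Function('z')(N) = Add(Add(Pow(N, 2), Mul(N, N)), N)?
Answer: 0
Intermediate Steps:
Function('z')(N) = Add(N, Mul(2, Pow(N, 2))) (Function('z')(N) = Add(Add(Pow(N, 2), Pow(N, 2)), N) = Add(Mul(2, Pow(N, 2)), N) = Add(N, Mul(2, Pow(N, 2))))
Function('j')(B, a) = Mul(Add(1, Mul(2, Add(-6, Mul(2, a)), Add(2, B))), Add(-6, Mul(2, a)), Add(2, B)) (Function('j')(B, a) = Mul(Mul(Add(B, 2), Add(a, Add(Add(-5, -1), a))), Add(1, Mul(2, Mul(Add(B, 2), Add(a, Add(Add(-5, -1), a)))))) = Mul(Mul(Add(2, B), Add(a, Add(-6, a))), Add(1, Mul(2, Mul(Add(2, B), Add(a, Add(-6, a)))))) = Mul(Mul(Add(2, B), Add(-6, Mul(2, a))), Add(1, Mul(2, Mul(Add(2, B), Add(-6, Mul(2, a)))))) = Mul(Mul(Add(-6, Mul(2, a)), Add(2, B)), Add(1, Mul(2, Mul(Add(-6, Mul(2, a)), Add(2, B))))) = Mul(Mul(Add(-6, Mul(2, a)), Add(2, B)), Add(1, Mul(2, Add(-6, Mul(2, a)), Add(2, B)))) = Mul(Add(1, Mul(2, Add(-6, Mul(2, a)), Add(2, B))), Add(-6, Mul(2, a)), Add(2, B)))
Mul(-265, Function('j')(12, 3)) = Mul(-265, Mul(2, Add(-23, Mul(-12, 12), Mul(8, 3), Mul(4, 12, 3)), Add(-6, Mul(-3, 12), Mul(2, 3), Mul(12, 3)))) = Mul(-265, Mul(2, Add(-23, -144, 24, 144), Add(-6, -36, 6, 36))) = Mul(-265, Mul(2, 1, 0)) = Mul(-265, 0) = 0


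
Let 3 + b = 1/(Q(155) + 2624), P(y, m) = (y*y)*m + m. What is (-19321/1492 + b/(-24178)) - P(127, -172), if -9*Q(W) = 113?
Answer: 1176097396207953833/423918628364 ≈ 2.7743e+6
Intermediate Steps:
Q(W) = -113/9 (Q(W) = -1/9*113 = -113/9)
P(y, m) = m + m*y**2 (P(y, m) = y**2*m + m = m*y**2 + m = m + m*y**2)
b = -70500/23503 (b = -3 + 1/(-113/9 + 2624) = -3 + 1/(23503/9) = -3 + 9/23503 = -70500/23503 ≈ -2.9996)
(-19321/1492 + b/(-24178)) - P(127, -172) = (-19321/1492 - 70500/23503/(-24178)) - (-172)*(1 + 127**2) = (-19321*1/1492 - 70500/23503*(-1/24178)) - (-172)*(1 + 16129) = (-19321/1492 + 35250/284127767) - (-172)*16130 = -5489579993207/423918628364 - 1*(-2774360) = -5489579993207/423918628364 + 2774360 = 1176097396207953833/423918628364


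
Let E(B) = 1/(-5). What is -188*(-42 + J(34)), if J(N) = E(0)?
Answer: 39668/5 ≈ 7933.6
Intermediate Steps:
E(B) = -1/5
J(N) = -1/5
-188*(-42 + J(34)) = -188*(-42 - 1/5) = -188*(-211/5) = 39668/5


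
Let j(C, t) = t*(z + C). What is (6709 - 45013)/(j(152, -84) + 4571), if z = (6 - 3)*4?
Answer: 5472/1315 ≈ 4.1612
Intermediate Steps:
z = 12 (z = 3*4 = 12)
j(C, t) = t*(12 + C)
(6709 - 45013)/(j(152, -84) + 4571) = (6709 - 45013)/(-84*(12 + 152) + 4571) = -38304/(-84*164 + 4571) = -38304/(-13776 + 4571) = -38304/(-9205) = -38304*(-1/9205) = 5472/1315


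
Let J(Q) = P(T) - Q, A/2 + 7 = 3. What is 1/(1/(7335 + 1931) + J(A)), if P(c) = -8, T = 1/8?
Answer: 9266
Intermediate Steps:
A = -8 (A = -14 + 2*3 = -14 + 6 = -8)
T = 1/8 ≈ 0.12500
J(Q) = -8 - Q
1/(1/(7335 + 1931) + J(A)) = 1/(1/(7335 + 1931) + (-8 - 1*(-8))) = 1/(1/9266 + (-8 + 8)) = 1/(1/9266 + 0) = 1/(1/9266) = 9266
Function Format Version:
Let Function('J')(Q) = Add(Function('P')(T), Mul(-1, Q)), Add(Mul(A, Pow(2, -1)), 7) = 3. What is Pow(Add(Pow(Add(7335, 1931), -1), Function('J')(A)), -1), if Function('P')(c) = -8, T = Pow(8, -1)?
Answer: 9266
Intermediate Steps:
A = -8 (A = Add(-14, Mul(2, 3)) = Add(-14, 6) = -8)
T = Rational(1, 8) ≈ 0.12500
Function('J')(Q) = Add(-8, Mul(-1, Q))
Pow(Add(Pow(Add(7335, 1931), -1), Function('J')(A)), -1) = Pow(Add(Pow(Add(7335, 1931), -1), Add(-8, Mul(-1, -8))), -1) = Pow(Add(Pow(9266, -1), Add(-8, 8)), -1) = Pow(Add(Rational(1, 9266), 0), -1) = Pow(Rational(1, 9266), -1) = 9266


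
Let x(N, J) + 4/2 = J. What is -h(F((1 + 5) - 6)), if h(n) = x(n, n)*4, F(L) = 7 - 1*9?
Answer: 16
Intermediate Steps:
F(L) = -2 (F(L) = 7 - 9 = -2)
x(N, J) = -2 + J
h(n) = -8 + 4*n (h(n) = (-2 + n)*4 = -8 + 4*n)
-h(F((1 + 5) - 6)) = -(-8 + 4*(-2)) = -(-8 - 8) = -1*(-16) = 16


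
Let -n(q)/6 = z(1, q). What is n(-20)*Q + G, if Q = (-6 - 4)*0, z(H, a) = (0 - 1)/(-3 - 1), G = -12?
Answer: -12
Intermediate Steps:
z(H, a) = ¼ (z(H, a) = -1/(-4) = -1*(-¼) = ¼)
n(q) = -3/2 (n(q) = -6*¼ = -3/2)
Q = 0 (Q = -10*0 = 0)
n(-20)*Q + G = -3/2*0 - 12 = 0 - 12 = -12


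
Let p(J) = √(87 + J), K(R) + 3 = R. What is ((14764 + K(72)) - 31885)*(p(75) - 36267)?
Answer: 618424884 - 153468*√2 ≈ 6.1821e+8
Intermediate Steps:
K(R) = -3 + R
((14764 + K(72)) - 31885)*(p(75) - 36267) = ((14764 + (-3 + 72)) - 31885)*(√(87 + 75) - 36267) = ((14764 + 69) - 31885)*(√162 - 36267) = (14833 - 31885)*(9*√2 - 36267) = -17052*(-36267 + 9*√2) = 618424884 - 153468*√2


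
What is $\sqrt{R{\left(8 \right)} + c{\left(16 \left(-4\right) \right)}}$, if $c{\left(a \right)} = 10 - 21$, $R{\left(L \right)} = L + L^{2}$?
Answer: $\sqrt{61} \approx 7.8102$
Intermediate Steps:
$c{\left(a \right)} = -11$ ($c{\left(a \right)} = 10 - 21 = -11$)
$\sqrt{R{\left(8 \right)} + c{\left(16 \left(-4\right) \right)}} = \sqrt{8 \left(1 + 8\right) - 11} = \sqrt{8 \cdot 9 - 11} = \sqrt{72 - 11} = \sqrt{61}$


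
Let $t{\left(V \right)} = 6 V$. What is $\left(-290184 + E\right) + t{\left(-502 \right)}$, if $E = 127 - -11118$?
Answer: $-281951$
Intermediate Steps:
$E = 11245$ ($E = 127 + 11118 = 11245$)
$\left(-290184 + E\right) + t{\left(-502 \right)} = \left(-290184 + 11245\right) + 6 \left(-502\right) = -278939 - 3012 = -281951$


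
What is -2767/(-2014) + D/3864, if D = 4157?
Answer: 9531943/3891048 ≈ 2.4497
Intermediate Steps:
-2767/(-2014) + D/3864 = -2767/(-2014) + 4157/3864 = -2767*(-1/2014) + 4157*(1/3864) = 2767/2014 + 4157/3864 = 9531943/3891048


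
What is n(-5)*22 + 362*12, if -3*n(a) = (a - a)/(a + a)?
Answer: 4344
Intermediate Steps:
n(a) = 0 (n(a) = -(a - a)/(3*(a + a)) = -0/(2*a) = -0*1/(2*a) = -1/3*0 = 0)
n(-5)*22 + 362*12 = 0*22 + 362*12 = 0 + 4344 = 4344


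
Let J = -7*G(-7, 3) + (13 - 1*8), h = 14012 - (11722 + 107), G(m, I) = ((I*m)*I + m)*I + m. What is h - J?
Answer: 659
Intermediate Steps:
G(m, I) = m + I*(m + m*I**2) (G(m, I) = (m*I**2 + m)*I + m = (m + m*I**2)*I + m = I*(m + m*I**2) + m = m + I*(m + m*I**2))
h = 2183 (h = 14012 - 1*11829 = 14012 - 11829 = 2183)
J = 1524 (J = -(-49)*(1 + 3 + 3**3) + (13 - 1*8) = -(-49)*(1 + 3 + 27) + (13 - 8) = -(-49)*31 + 5 = -7*(-217) + 5 = 1519 + 5 = 1524)
h - J = 2183 - 1*1524 = 2183 - 1524 = 659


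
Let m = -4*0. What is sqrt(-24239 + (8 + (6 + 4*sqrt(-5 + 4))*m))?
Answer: I*sqrt(24231) ≈ 155.66*I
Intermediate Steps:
m = 0
sqrt(-24239 + (8 + (6 + 4*sqrt(-5 + 4))*m)) = sqrt(-24239 + (8 + (6 + 4*sqrt(-5 + 4))*0)) = sqrt(-24239 + (8 + (6 + 4*sqrt(-1))*0)) = sqrt(-24239 + (8 + (6 + 4*I)*0)) = sqrt(-24239 + (8 + 0)) = sqrt(-24239 + 8) = sqrt(-24231) = I*sqrt(24231)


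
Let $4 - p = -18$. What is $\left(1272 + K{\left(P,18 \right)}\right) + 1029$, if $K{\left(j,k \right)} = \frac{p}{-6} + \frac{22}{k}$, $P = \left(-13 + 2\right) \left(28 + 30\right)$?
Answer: $\frac{20687}{9} \approx 2298.6$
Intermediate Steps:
$P = -638$ ($P = \left(-11\right) 58 = -638$)
$p = 22$ ($p = 4 - -18 = 4 + 18 = 22$)
$K{\left(j,k \right)} = - \frac{11}{3} + \frac{22}{k}$ ($K{\left(j,k \right)} = \frac{22}{-6} + \frac{22}{k} = 22 \left(- \frac{1}{6}\right) + \frac{22}{k} = - \frac{11}{3} + \frac{22}{k}$)
$\left(1272 + K{\left(P,18 \right)}\right) + 1029 = \left(1272 - \left(\frac{11}{3} - \frac{22}{18}\right)\right) + 1029 = \left(1272 + \left(- \frac{11}{3} + 22 \cdot \frac{1}{18}\right)\right) + 1029 = \left(1272 + \left(- \frac{11}{3} + \frac{11}{9}\right)\right) + 1029 = \left(1272 - \frac{22}{9}\right) + 1029 = \frac{11426}{9} + 1029 = \frac{20687}{9}$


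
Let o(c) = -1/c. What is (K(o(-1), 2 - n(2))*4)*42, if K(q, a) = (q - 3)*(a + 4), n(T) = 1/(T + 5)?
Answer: -1968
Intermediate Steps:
n(T) = 1/(5 + T)
K(q, a) = (-3 + q)*(4 + a)
(K(o(-1), 2 - n(2))*4)*42 = ((-12 - 3*(2 - 1/(5 + 2)) + 4*(-1/(-1)) + (2 - 1/(5 + 2))*(-1/(-1)))*4)*42 = ((-12 - 3*(2 - 1/7) + 4*(-1*(-1)) + (2 - 1/7)*(-1*(-1)))*4)*42 = ((-12 - 3*(2 - 1*1/7) + 4*1 + (2 - 1*1/7)*1)*4)*42 = ((-12 - 3*(2 - 1/7) + 4 + (2 - 1/7)*1)*4)*42 = ((-12 - 3*13/7 + 4 + (13/7)*1)*4)*42 = ((-12 - 39/7 + 4 + 13/7)*4)*42 = -82/7*4*42 = -328/7*42 = -1968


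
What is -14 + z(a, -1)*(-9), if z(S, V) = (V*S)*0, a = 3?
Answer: -14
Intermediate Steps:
z(S, V) = 0 (z(S, V) = (S*V)*0 = 0)
-14 + z(a, -1)*(-9) = -14 + 0*(-9) = -14 + 0 = -14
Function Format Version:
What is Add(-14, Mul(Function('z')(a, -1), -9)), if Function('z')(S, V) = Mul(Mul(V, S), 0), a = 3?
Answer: -14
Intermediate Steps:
Function('z')(S, V) = 0 (Function('z')(S, V) = Mul(Mul(S, V), 0) = 0)
Add(-14, Mul(Function('z')(a, -1), -9)) = Add(-14, Mul(0, -9)) = Add(-14, 0) = -14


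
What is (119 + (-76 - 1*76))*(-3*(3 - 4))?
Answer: -99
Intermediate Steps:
(119 + (-76 - 1*76))*(-3*(3 - 4)) = (119 + (-76 - 76))*(-3*(-1)) = (119 - 152)*3 = -33*3 = -99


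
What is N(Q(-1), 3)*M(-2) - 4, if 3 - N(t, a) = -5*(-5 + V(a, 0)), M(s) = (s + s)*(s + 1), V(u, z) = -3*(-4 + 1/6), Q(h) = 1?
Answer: 138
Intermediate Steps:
V(u, z) = 23/2 (V(u, z) = -3*(-4 + ⅙) = -3*(-23/6) = 23/2)
M(s) = 2*s*(1 + s) (M(s) = (2*s)*(1 + s) = 2*s*(1 + s))
N(t, a) = 71/2 (N(t, a) = 3 - (-5)*(-5 + 23/2) = 3 - (-5)*13/2 = 3 - 1*(-65/2) = 3 + 65/2 = 71/2)
N(Q(-1), 3)*M(-2) - 4 = 71*(2*(-2)*(1 - 2))/2 - 4 = 71*(2*(-2)*(-1))/2 - 4 = (71/2)*4 - 4 = 142 - 4 = 138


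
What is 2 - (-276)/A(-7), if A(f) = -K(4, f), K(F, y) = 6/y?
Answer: 324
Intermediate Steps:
A(f) = -6/f
2 - (-276)/A(-7) = 2 - (-276)/((-6/(-7))) = 2 - (-276)/((-6*(-1/7))) = 2 - (-276)/6/7 = 2 - (-276)*7/6 = 2 - 46*(-7) = 2 + 322 = 324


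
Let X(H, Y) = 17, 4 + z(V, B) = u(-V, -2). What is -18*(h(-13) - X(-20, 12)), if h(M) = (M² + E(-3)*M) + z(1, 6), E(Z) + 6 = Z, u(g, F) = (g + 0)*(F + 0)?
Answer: -4806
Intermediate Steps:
u(g, F) = F*g (u(g, F) = g*F = F*g)
z(V, B) = -4 + 2*V (z(V, B) = -4 - (-2)*V = -4 + 2*V)
E(Z) = -6 + Z
h(M) = -2 + M² - 9*M (h(M) = (M² + (-6 - 3)*M) + (-4 + 2*1) = (M² - 9*M) + (-4 + 2) = (M² - 9*M) - 2 = -2 + M² - 9*M)
-18*(h(-13) - X(-20, 12)) = -18*((-2 + (-13)² - 9*(-13)) - 1*17) = -18*((-2 + 169 + 117) - 17) = -18*(284 - 17) = -18*267 = -4806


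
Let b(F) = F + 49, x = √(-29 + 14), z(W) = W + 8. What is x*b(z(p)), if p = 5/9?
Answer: 518*I*√15/9 ≈ 222.91*I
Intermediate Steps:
p = 5/9 (p = 5*(⅑) = 5/9 ≈ 0.55556)
z(W) = 8 + W
x = I*√15 (x = √(-15) = I*√15 ≈ 3.873*I)
b(F) = 49 + F
x*b(z(p)) = (I*√15)*(49 + (8 + 5/9)) = (I*√15)*(49 + 77/9) = (I*√15)*(518/9) = 518*I*√15/9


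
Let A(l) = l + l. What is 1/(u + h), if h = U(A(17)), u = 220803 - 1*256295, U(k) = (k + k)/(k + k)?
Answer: -1/35491 ≈ -2.8176e-5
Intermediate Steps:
A(l) = 2*l
U(k) = 1 (U(k) = (2*k)/((2*k)) = (2*k)*(1/(2*k)) = 1)
u = -35492 (u = 220803 - 256295 = -35492)
h = 1
1/(u + h) = 1/(-35492 + 1) = 1/(-35491) = -1/35491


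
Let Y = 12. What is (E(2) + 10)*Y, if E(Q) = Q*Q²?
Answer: 216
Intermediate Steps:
E(Q) = Q³
(E(2) + 10)*Y = (2³ + 10)*12 = (8 + 10)*12 = 18*12 = 216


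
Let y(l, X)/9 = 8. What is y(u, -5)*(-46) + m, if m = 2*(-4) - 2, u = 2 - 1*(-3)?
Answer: -3322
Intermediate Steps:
u = 5 (u = 2 + 3 = 5)
y(l, X) = 72 (y(l, X) = 9*8 = 72)
m = -10 (m = -8 - 2 = -10)
y(u, -5)*(-46) + m = 72*(-46) - 10 = -3312 - 10 = -3322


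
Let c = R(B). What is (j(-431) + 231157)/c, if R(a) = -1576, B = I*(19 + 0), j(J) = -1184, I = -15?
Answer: -229973/1576 ≈ -145.92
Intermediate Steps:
B = -285 (B = -15*(19 + 0) = -15*19 = -285)
c = -1576
(j(-431) + 231157)/c = (-1184 + 231157)/(-1576) = 229973*(-1/1576) = -229973/1576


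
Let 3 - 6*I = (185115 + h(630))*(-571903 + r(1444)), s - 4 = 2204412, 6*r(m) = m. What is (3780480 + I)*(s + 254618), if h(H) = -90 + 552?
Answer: 43488042403301724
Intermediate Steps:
r(m) = m/6
h(H) = 462
s = 2204416 (s = 4 + 2204412 = 2204416)
I = 53043690418/3 (I = ½ - (185115 + 462)*(-571903 + (⅙)*1444)/6 = ½ - 61859*(-571903 + 722/3)/2 = ½ - 61859*(-1714987)/(2*3) = ½ - ⅙*(-106087380833) = ½ + 106087380833/6 = 53043690418/3 ≈ 1.7681e+10)
(3780480 + I)*(s + 254618) = (3780480 + 53043690418/3)*(2204416 + 254618) = (53055031858/3)*2459034 = 43488042403301724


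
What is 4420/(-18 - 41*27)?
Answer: -884/225 ≈ -3.9289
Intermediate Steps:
4420/(-18 - 41*27) = 4420/(-18 - 1107) = 4420/(-1125) = 4420*(-1/1125) = -884/225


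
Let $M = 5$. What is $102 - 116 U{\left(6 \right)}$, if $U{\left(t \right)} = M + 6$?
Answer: $-1174$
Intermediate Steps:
$U{\left(t \right)} = 11$ ($U{\left(t \right)} = 5 + 6 = 11$)
$102 - 116 U{\left(6 \right)} = 102 - 1276 = -1174$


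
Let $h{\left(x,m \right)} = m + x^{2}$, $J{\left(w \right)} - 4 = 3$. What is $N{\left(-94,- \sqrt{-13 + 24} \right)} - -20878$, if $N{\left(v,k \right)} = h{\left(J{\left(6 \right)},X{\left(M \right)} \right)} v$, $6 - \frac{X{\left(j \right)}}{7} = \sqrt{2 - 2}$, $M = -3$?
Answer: $12324$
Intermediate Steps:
$J{\left(w \right)} = 7$ ($J{\left(w \right)} = 4 + 3 = 7$)
$X{\left(j \right)} = 42$ ($X{\left(j \right)} = 42 - 7 \sqrt{2 - 2} = 42 - 7 \sqrt{0} = 42 - 0 = 42 + 0 = 42$)
$N{\left(v,k \right)} = 91 v$ ($N{\left(v,k \right)} = \left(42 + 7^{2}\right) v = \left(42 + 49\right) v = 91 v$)
$N{\left(-94,- \sqrt{-13 + 24} \right)} - -20878 = 91 \left(-94\right) - -20878 = -8554 + 20878 = 12324$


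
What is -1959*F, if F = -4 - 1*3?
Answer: 13713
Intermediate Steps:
F = -7 (F = -4 - 3 = -7)
-1959*F = -1959*(-7) = 13713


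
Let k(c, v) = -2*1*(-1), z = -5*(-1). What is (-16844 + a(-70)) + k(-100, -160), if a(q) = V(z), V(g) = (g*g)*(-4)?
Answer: -16942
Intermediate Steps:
z = 5
k(c, v) = 2 (k(c, v) = -2*(-1) = 2)
V(g) = -4*g² (V(g) = g²*(-4) = -4*g²)
a(q) = -100 (a(q) = -4*5² = -4*25 = -100)
(-16844 + a(-70)) + k(-100, -160) = (-16844 - 100) + 2 = -16944 + 2 = -16942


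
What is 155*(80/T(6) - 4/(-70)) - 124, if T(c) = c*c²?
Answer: -10912/189 ≈ -57.735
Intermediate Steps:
T(c) = c³
155*(80/T(6) - 4/(-70)) - 124 = 155*(80/(6³) - 4/(-70)) - 124 = 155*(80/216 - 4*(-1/70)) - 124 = 155*(80*(1/216) + 2/35) - 124 = 155*(10/27 + 2/35) - 124 = 155*(404/945) - 124 = 12524/189 - 124 = -10912/189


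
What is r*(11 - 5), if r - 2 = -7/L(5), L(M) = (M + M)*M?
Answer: 279/25 ≈ 11.160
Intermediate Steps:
L(M) = 2*M² (L(M) = (2*M)*M = 2*M²)
r = 93/50 (r = 2 - 7/(2*5²) = 2 - 7/(2*25) = 2 - 7/50 = 93/50 ≈ 1.8600)
r*(11 - 5) = 93*(11 - 5)/50 = (93/50)*6 = 279/25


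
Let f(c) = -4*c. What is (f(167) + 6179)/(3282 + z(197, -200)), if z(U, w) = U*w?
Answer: -5511/36118 ≈ -0.15258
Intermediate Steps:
(f(167) + 6179)/(3282 + z(197, -200)) = (-4*167 + 6179)/(3282 + 197*(-200)) = (-668 + 6179)/(3282 - 39400) = 5511/(-36118) = 5511*(-1/36118) = -5511/36118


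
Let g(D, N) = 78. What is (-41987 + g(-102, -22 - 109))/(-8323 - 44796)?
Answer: 41909/53119 ≈ 0.78896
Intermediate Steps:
(-41987 + g(-102, -22 - 109))/(-8323 - 44796) = (-41987 + 78)/(-8323 - 44796) = -41909/(-53119) = -41909*(-1/53119) = 41909/53119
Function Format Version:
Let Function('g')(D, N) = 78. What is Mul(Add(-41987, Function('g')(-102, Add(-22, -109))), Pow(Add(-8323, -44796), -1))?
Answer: Rational(41909, 53119) ≈ 0.78896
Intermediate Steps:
Mul(Add(-41987, Function('g')(-102, Add(-22, -109))), Pow(Add(-8323, -44796), -1)) = Mul(Add(-41987, 78), Pow(Add(-8323, -44796), -1)) = Mul(-41909, Pow(-53119, -1)) = Mul(-41909, Rational(-1, 53119)) = Rational(41909, 53119)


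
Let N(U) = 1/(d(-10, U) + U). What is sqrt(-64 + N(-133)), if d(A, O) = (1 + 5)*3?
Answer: I*sqrt(846515)/115 ≈ 8.0005*I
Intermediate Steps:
d(A, O) = 18 (d(A, O) = 6*3 = 18)
N(U) = 1/(18 + U)
sqrt(-64 + N(-133)) = sqrt(-64 + 1/(18 - 133)) = sqrt(-64 + 1/(-115)) = sqrt(-64 - 1/115) = sqrt(-7361/115) = I*sqrt(846515)/115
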